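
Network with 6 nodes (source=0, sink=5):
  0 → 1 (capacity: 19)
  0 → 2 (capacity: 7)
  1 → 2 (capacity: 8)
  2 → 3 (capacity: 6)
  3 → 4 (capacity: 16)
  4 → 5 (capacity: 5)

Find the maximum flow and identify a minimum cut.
Max flow = 5, Min cut edges: (4,5)

Maximum flow: 5
Minimum cut: (4,5)
Partition: S = [0, 1, 2, 3, 4], T = [5]

Max-flow min-cut theorem verified: both equal 5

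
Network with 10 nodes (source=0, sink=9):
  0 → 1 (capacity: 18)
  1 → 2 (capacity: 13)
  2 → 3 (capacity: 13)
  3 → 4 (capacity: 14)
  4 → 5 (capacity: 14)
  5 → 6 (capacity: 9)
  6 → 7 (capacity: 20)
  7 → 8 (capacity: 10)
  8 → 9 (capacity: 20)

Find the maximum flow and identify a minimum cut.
Max flow = 9, Min cut edges: (5,6)

Maximum flow: 9
Minimum cut: (5,6)
Partition: S = [0, 1, 2, 3, 4, 5], T = [6, 7, 8, 9]

Max-flow min-cut theorem verified: both equal 9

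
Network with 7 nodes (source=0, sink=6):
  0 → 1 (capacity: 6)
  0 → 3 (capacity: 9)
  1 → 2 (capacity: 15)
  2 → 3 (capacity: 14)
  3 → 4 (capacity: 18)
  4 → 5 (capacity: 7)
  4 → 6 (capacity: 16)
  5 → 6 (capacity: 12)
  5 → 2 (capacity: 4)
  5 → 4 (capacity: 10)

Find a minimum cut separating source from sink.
Min cut value = 15, edges: (0,1), (0,3)

Min cut value: 15
Partition: S = [0], T = [1, 2, 3, 4, 5, 6]
Cut edges: (0,1), (0,3)

By max-flow min-cut theorem, max flow = min cut = 15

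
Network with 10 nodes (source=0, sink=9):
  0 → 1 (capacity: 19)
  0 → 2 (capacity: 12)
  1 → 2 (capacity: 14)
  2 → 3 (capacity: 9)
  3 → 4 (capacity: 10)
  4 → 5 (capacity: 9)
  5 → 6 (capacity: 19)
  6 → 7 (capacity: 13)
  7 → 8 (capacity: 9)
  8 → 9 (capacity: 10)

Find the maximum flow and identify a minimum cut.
Max flow = 9, Min cut edges: (7,8)

Maximum flow: 9
Minimum cut: (7,8)
Partition: S = [0, 1, 2, 3, 4, 5, 6, 7], T = [8, 9]

Max-flow min-cut theorem verified: both equal 9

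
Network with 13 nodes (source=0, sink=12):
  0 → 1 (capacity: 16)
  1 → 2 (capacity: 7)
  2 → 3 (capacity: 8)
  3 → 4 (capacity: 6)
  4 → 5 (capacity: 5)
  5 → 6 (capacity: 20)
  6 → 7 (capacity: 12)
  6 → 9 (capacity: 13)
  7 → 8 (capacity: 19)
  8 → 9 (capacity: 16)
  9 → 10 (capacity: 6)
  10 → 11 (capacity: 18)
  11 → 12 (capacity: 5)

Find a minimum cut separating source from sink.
Min cut value = 5, edges: (11,12)

Min cut value: 5
Partition: S = [0, 1, 2, 3, 4, 5, 6, 7, 8, 9, 10, 11], T = [12]
Cut edges: (11,12)

By max-flow min-cut theorem, max flow = min cut = 5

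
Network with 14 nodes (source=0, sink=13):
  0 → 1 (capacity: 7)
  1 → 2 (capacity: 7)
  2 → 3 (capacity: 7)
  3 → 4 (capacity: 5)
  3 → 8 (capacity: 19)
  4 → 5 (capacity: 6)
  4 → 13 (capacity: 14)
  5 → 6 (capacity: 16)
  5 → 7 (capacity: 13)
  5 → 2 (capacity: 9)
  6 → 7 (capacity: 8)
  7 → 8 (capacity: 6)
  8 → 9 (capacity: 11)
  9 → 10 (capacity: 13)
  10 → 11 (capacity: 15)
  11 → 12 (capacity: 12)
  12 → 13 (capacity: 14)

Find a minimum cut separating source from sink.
Min cut value = 7, edges: (2,3)

Min cut value: 7
Partition: S = [0, 1, 2], T = [3, 4, 5, 6, 7, 8, 9, 10, 11, 12, 13]
Cut edges: (2,3)

By max-flow min-cut theorem, max flow = min cut = 7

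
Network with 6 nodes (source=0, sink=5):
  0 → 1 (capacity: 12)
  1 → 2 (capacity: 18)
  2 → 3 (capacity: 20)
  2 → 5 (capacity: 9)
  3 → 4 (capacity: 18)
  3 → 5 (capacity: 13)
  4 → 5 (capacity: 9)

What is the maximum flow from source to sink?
Maximum flow = 12

Max flow: 12

Flow assignment:
  0 → 1: 12/12
  1 → 2: 12/18
  2 → 3: 3/20
  2 → 5: 9/9
  3 → 5: 3/13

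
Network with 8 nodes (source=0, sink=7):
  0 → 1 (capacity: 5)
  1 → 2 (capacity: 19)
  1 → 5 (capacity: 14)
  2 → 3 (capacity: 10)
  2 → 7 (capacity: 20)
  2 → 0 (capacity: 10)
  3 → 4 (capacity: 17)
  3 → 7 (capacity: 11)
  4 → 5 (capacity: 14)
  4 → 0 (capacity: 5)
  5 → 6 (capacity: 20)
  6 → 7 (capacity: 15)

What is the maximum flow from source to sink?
Maximum flow = 5

Max flow: 5

Flow assignment:
  0 → 1: 5/5
  1 → 2: 5/19
  2 → 7: 5/20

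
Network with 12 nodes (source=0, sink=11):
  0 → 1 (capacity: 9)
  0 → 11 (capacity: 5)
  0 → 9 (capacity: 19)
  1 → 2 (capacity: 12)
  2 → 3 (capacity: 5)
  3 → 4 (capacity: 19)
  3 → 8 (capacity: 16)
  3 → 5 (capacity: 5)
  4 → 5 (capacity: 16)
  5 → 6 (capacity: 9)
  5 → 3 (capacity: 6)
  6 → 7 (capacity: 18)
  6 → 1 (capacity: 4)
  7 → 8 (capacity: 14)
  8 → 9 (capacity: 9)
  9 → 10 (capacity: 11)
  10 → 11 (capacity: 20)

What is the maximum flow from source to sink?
Maximum flow = 16

Max flow: 16

Flow assignment:
  0 → 1: 5/9
  0 → 11: 5/5
  0 → 9: 6/19
  1 → 2: 5/12
  2 → 3: 5/5
  3 → 8: 5/16
  8 → 9: 5/9
  9 → 10: 11/11
  10 → 11: 11/20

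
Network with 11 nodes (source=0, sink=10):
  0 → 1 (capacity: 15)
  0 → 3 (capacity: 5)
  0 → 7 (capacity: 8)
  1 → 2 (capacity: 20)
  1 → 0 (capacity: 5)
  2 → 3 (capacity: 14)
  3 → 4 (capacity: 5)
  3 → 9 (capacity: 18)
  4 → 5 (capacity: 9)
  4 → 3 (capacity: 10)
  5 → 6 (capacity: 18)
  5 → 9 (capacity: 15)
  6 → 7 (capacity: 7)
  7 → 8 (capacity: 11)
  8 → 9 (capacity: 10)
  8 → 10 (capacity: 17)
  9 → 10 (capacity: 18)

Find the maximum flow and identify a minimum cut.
Max flow = 27, Min cut edges: (0,3), (0,7), (2,3)

Maximum flow: 27
Minimum cut: (0,3), (0,7), (2,3)
Partition: S = [0, 1, 2], T = [3, 4, 5, 6, 7, 8, 9, 10]

Max-flow min-cut theorem verified: both equal 27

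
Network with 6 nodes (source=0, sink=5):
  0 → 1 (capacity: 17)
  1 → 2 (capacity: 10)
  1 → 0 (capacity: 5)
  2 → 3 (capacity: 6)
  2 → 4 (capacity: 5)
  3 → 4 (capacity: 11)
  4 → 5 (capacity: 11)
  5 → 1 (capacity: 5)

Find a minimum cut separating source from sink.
Min cut value = 10, edges: (1,2)

Min cut value: 10
Partition: S = [0, 1], T = [2, 3, 4, 5]
Cut edges: (1,2)

By max-flow min-cut theorem, max flow = min cut = 10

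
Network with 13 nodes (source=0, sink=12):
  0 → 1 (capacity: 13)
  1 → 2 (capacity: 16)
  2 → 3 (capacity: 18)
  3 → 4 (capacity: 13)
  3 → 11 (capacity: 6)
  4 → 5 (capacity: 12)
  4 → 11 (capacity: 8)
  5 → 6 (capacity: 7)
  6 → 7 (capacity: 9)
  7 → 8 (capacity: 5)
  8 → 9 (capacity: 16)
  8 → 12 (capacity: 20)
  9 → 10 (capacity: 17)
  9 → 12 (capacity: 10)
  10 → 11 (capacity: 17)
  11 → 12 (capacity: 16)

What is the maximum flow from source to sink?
Maximum flow = 13

Max flow: 13

Flow assignment:
  0 → 1: 13/13
  1 → 2: 13/16
  2 → 3: 13/18
  3 → 4: 7/13
  3 → 11: 6/6
  4 → 11: 7/8
  11 → 12: 13/16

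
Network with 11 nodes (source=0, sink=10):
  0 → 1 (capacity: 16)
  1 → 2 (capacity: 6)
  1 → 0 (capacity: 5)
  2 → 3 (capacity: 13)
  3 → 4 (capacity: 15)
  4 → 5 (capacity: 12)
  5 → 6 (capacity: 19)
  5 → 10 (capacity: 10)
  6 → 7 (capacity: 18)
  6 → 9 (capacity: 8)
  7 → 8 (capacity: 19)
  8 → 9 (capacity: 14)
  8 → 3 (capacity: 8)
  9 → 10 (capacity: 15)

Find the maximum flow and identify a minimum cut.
Max flow = 6, Min cut edges: (1,2)

Maximum flow: 6
Minimum cut: (1,2)
Partition: S = [0, 1], T = [2, 3, 4, 5, 6, 7, 8, 9, 10]

Max-flow min-cut theorem verified: both equal 6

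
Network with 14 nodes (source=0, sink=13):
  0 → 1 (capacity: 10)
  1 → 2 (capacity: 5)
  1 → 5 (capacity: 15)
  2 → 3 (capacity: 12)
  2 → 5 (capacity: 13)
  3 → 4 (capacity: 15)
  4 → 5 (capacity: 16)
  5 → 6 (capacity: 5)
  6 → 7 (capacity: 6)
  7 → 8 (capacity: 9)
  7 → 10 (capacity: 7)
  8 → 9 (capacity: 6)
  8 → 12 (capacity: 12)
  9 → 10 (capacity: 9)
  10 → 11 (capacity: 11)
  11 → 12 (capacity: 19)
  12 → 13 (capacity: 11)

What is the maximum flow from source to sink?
Maximum flow = 5

Max flow: 5

Flow assignment:
  0 → 1: 5/10
  1 → 5: 5/15
  5 → 6: 5/5
  6 → 7: 5/6
  7 → 8: 5/9
  8 → 12: 5/12
  12 → 13: 5/11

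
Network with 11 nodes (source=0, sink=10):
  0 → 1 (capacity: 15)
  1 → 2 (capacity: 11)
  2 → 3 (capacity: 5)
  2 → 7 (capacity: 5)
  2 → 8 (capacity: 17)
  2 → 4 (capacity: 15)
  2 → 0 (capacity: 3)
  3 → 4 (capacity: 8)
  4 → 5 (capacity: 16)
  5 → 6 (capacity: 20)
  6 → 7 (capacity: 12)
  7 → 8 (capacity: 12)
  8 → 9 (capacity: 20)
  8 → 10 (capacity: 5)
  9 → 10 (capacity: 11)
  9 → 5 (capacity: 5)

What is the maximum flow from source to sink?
Maximum flow = 11

Max flow: 11

Flow assignment:
  0 → 1: 11/15
  1 → 2: 11/11
  2 → 8: 11/17
  8 → 9: 6/20
  8 → 10: 5/5
  9 → 10: 6/11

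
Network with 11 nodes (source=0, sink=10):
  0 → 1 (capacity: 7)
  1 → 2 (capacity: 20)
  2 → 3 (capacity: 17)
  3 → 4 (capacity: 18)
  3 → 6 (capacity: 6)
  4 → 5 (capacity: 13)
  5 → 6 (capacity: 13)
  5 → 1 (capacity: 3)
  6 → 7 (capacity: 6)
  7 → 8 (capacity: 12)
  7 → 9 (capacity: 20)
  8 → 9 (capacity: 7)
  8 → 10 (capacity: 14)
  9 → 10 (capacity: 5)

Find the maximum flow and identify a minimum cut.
Max flow = 6, Min cut edges: (6,7)

Maximum flow: 6
Minimum cut: (6,7)
Partition: S = [0, 1, 2, 3, 4, 5, 6], T = [7, 8, 9, 10]

Max-flow min-cut theorem verified: both equal 6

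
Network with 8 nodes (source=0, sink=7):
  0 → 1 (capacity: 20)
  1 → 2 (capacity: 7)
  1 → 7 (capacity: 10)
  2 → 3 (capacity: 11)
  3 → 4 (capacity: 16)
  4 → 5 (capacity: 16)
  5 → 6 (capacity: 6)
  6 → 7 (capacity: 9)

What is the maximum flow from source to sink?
Maximum flow = 16

Max flow: 16

Flow assignment:
  0 → 1: 16/20
  1 → 2: 6/7
  1 → 7: 10/10
  2 → 3: 6/11
  3 → 4: 6/16
  4 → 5: 6/16
  5 → 6: 6/6
  6 → 7: 6/9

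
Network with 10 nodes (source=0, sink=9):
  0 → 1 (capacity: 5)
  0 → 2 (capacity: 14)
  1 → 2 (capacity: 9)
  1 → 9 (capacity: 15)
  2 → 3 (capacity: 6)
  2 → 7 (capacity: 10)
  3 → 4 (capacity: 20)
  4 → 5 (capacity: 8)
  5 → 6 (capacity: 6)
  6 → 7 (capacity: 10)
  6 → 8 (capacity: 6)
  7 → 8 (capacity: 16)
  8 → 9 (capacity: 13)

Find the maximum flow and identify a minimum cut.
Max flow = 18, Min cut edges: (0,1), (8,9)

Maximum flow: 18
Minimum cut: (0,1), (8,9)
Partition: S = [0, 2, 3, 4, 5, 6, 7, 8], T = [1, 9]

Max-flow min-cut theorem verified: both equal 18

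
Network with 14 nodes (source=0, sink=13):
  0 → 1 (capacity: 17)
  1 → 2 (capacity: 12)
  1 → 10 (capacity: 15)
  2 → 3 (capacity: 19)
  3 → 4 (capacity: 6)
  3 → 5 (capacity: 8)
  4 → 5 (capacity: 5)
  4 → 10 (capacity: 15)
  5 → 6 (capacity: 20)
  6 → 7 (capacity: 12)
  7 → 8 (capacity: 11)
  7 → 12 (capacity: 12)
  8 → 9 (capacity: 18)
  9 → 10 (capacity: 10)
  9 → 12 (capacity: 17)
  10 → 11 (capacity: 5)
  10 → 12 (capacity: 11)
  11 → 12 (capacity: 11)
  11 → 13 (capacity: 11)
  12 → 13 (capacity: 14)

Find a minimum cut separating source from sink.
Min cut value = 17, edges: (0,1)

Min cut value: 17
Partition: S = [0], T = [1, 2, 3, 4, 5, 6, 7, 8, 9, 10, 11, 12, 13]
Cut edges: (0,1)

By max-flow min-cut theorem, max flow = min cut = 17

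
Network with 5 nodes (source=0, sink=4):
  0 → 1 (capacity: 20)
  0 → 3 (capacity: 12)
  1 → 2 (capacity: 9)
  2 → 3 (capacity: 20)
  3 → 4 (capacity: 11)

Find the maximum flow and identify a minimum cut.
Max flow = 11, Min cut edges: (3,4)

Maximum flow: 11
Minimum cut: (3,4)
Partition: S = [0, 1, 2, 3], T = [4]

Max-flow min-cut theorem verified: both equal 11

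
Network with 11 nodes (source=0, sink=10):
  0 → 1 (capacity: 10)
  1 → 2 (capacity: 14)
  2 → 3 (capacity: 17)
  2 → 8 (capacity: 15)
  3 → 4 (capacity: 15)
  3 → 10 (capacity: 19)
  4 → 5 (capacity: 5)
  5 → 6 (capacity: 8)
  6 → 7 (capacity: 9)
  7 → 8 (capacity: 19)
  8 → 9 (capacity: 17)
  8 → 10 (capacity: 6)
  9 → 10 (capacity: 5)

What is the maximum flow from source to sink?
Maximum flow = 10

Max flow: 10

Flow assignment:
  0 → 1: 10/10
  1 → 2: 10/14
  2 → 3: 10/17
  3 → 10: 10/19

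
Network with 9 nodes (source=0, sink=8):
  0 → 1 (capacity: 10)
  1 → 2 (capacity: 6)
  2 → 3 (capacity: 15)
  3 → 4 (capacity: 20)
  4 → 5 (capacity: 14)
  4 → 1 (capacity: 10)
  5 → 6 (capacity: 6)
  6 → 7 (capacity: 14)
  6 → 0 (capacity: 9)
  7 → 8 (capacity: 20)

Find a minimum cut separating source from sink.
Min cut value = 6, edges: (5,6)

Min cut value: 6
Partition: S = [0, 1, 2, 3, 4, 5], T = [6, 7, 8]
Cut edges: (5,6)

By max-flow min-cut theorem, max flow = min cut = 6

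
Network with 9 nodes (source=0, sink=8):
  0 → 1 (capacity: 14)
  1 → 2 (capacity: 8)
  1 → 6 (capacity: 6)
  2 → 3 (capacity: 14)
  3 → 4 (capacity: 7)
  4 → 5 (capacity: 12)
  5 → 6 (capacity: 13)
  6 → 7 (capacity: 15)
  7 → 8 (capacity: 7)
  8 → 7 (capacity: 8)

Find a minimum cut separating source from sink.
Min cut value = 7, edges: (7,8)

Min cut value: 7
Partition: S = [0, 1, 2, 3, 4, 5, 6, 7], T = [8]
Cut edges: (7,8)

By max-flow min-cut theorem, max flow = min cut = 7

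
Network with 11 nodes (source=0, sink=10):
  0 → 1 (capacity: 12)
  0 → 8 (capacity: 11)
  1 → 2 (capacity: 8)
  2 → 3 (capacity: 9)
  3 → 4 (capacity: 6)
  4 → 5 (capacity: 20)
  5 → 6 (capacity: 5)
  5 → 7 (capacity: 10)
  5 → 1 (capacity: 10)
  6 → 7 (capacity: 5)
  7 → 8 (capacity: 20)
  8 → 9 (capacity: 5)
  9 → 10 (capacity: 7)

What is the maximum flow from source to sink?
Maximum flow = 5

Max flow: 5

Flow assignment:
  0 → 1: 5/12
  1 → 2: 6/8
  2 → 3: 6/9
  3 → 4: 6/6
  4 → 5: 6/20
  5 → 7: 5/10
  5 → 1: 1/10
  7 → 8: 5/20
  8 → 9: 5/5
  9 → 10: 5/7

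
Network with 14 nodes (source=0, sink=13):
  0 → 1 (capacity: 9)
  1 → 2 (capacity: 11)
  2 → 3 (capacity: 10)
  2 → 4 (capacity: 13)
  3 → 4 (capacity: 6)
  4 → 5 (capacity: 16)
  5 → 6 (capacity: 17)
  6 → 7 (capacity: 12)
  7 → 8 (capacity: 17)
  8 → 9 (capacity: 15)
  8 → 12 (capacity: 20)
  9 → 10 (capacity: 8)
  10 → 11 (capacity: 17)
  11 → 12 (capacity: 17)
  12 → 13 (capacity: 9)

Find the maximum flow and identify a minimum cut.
Max flow = 9, Min cut edges: (12,13)

Maximum flow: 9
Minimum cut: (12,13)
Partition: S = [0, 1, 2, 3, 4, 5, 6, 7, 8, 9, 10, 11, 12], T = [13]

Max-flow min-cut theorem verified: both equal 9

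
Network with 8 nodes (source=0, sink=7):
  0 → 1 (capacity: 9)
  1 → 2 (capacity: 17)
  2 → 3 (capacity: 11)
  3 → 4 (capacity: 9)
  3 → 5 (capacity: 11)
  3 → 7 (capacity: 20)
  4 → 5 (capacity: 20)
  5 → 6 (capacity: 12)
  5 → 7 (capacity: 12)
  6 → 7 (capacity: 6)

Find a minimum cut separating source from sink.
Min cut value = 9, edges: (0,1)

Min cut value: 9
Partition: S = [0], T = [1, 2, 3, 4, 5, 6, 7]
Cut edges: (0,1)

By max-flow min-cut theorem, max flow = min cut = 9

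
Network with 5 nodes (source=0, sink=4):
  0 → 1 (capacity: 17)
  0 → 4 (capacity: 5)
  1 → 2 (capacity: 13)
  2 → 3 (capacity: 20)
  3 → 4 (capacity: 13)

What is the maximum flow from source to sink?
Maximum flow = 18

Max flow: 18

Flow assignment:
  0 → 1: 13/17
  0 → 4: 5/5
  1 → 2: 13/13
  2 → 3: 13/20
  3 → 4: 13/13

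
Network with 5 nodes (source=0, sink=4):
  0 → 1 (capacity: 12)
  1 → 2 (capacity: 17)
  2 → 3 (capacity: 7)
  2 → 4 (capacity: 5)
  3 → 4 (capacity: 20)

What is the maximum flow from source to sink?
Maximum flow = 12

Max flow: 12

Flow assignment:
  0 → 1: 12/12
  1 → 2: 12/17
  2 → 3: 7/7
  2 → 4: 5/5
  3 → 4: 7/20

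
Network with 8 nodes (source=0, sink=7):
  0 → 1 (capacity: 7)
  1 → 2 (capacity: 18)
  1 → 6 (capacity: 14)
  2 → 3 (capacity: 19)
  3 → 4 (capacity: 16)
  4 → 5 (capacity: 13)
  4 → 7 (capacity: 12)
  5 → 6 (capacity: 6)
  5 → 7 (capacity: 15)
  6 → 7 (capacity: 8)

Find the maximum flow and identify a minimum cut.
Max flow = 7, Min cut edges: (0,1)

Maximum flow: 7
Minimum cut: (0,1)
Partition: S = [0], T = [1, 2, 3, 4, 5, 6, 7]

Max-flow min-cut theorem verified: both equal 7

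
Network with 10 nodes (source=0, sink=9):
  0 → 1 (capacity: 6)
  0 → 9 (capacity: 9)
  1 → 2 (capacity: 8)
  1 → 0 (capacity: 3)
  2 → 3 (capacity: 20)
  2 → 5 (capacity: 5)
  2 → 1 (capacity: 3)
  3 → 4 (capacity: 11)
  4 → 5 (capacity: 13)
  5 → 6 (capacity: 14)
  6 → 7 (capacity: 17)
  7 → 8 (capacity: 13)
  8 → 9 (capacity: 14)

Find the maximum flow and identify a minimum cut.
Max flow = 15, Min cut edges: (0,1), (0,9)

Maximum flow: 15
Minimum cut: (0,1), (0,9)
Partition: S = [0], T = [1, 2, 3, 4, 5, 6, 7, 8, 9]

Max-flow min-cut theorem verified: both equal 15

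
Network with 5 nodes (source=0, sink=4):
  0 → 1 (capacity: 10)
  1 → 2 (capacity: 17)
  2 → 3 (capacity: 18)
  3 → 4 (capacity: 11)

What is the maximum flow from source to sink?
Maximum flow = 10

Max flow: 10

Flow assignment:
  0 → 1: 10/10
  1 → 2: 10/17
  2 → 3: 10/18
  3 → 4: 10/11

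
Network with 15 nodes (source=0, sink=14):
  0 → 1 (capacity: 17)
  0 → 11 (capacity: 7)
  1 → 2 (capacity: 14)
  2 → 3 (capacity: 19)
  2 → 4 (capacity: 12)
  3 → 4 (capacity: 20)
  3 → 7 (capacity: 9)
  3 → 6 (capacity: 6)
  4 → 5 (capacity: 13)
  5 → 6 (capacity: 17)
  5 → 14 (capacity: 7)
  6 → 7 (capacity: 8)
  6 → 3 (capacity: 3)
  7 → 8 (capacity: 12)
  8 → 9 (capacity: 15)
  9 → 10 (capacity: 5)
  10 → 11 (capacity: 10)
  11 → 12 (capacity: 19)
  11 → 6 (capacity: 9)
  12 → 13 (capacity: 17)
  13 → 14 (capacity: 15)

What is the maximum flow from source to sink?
Maximum flow = 19

Max flow: 19

Flow assignment:
  0 → 1: 12/17
  0 → 11: 7/7
  1 → 2: 12/14
  2 → 3: 6/19
  2 → 4: 6/12
  3 → 4: 1/20
  3 → 7: 5/9
  4 → 5: 7/13
  5 → 14: 7/7
  7 → 8: 5/12
  8 → 9: 5/15
  9 → 10: 5/5
  10 → 11: 5/10
  11 → 12: 12/19
  12 → 13: 12/17
  13 → 14: 12/15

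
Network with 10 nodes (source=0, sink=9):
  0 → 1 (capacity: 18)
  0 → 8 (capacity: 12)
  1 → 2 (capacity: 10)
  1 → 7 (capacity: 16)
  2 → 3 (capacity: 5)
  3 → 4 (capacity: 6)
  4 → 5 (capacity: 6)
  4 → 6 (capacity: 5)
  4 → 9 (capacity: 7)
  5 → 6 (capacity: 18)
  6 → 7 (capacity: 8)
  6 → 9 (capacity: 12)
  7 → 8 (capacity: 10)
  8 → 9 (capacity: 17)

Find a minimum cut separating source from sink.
Min cut value = 22, edges: (2,3), (8,9)

Min cut value: 22
Partition: S = [0, 1, 2, 7, 8], T = [3, 4, 5, 6, 9]
Cut edges: (2,3), (8,9)

By max-flow min-cut theorem, max flow = min cut = 22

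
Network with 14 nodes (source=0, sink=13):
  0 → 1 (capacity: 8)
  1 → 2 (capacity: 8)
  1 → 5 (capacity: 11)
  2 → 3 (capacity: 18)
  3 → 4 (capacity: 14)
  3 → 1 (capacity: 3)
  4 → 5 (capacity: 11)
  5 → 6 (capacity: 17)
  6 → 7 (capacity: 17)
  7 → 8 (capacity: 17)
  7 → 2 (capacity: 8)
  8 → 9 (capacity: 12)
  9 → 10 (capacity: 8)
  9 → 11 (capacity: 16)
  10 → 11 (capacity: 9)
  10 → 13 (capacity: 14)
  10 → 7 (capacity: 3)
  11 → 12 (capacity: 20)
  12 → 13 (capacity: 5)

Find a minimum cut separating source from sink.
Min cut value = 8, edges: (0,1)

Min cut value: 8
Partition: S = [0], T = [1, 2, 3, 4, 5, 6, 7, 8, 9, 10, 11, 12, 13]
Cut edges: (0,1)

By max-flow min-cut theorem, max flow = min cut = 8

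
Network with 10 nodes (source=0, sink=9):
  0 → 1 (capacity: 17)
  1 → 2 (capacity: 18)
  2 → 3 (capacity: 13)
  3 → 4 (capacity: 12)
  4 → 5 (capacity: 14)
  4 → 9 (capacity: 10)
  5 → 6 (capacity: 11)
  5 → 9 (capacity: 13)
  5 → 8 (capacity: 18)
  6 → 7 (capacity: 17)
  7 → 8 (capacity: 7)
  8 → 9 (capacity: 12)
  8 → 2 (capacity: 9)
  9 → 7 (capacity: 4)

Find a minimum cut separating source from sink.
Min cut value = 12, edges: (3,4)

Min cut value: 12
Partition: S = [0, 1, 2, 3], T = [4, 5, 6, 7, 8, 9]
Cut edges: (3,4)

By max-flow min-cut theorem, max flow = min cut = 12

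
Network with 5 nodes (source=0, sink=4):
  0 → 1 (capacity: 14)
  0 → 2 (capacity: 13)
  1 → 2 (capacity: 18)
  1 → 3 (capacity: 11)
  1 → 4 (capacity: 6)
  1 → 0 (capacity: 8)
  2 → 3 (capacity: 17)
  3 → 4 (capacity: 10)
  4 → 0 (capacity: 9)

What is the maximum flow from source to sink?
Maximum flow = 16

Max flow: 16

Flow assignment:
  0 → 1: 6/14
  0 → 2: 10/13
  1 → 4: 6/6
  2 → 3: 10/17
  3 → 4: 10/10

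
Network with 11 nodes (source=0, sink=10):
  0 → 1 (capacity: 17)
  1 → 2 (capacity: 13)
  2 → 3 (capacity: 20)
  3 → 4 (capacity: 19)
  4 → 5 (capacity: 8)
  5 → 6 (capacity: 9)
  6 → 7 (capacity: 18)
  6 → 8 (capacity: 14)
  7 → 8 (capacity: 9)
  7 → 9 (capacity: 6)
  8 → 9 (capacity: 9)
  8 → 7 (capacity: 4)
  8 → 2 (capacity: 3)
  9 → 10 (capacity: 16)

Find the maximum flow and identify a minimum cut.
Max flow = 8, Min cut edges: (4,5)

Maximum flow: 8
Minimum cut: (4,5)
Partition: S = [0, 1, 2, 3, 4], T = [5, 6, 7, 8, 9, 10]

Max-flow min-cut theorem verified: both equal 8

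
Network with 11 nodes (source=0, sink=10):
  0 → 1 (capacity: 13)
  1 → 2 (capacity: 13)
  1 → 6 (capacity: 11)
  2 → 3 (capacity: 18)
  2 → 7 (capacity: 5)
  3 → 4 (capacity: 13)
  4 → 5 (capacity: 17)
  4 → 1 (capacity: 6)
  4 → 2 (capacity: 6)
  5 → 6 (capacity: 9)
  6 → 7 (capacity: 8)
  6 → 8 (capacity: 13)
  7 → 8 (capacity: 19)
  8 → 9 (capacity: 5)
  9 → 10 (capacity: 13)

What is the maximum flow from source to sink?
Maximum flow = 5

Max flow: 5

Flow assignment:
  0 → 1: 5/13
  1 → 2: 2/13
  1 → 6: 3/11
  2 → 7: 2/5
  6 → 8: 3/13
  7 → 8: 2/19
  8 → 9: 5/5
  9 → 10: 5/13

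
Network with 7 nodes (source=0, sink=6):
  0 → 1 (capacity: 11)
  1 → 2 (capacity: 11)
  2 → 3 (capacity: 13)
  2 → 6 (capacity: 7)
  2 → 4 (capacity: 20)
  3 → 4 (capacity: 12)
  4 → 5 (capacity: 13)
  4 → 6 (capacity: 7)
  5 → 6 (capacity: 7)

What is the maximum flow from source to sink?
Maximum flow = 11

Max flow: 11

Flow assignment:
  0 → 1: 11/11
  1 → 2: 11/11
  2 → 6: 7/7
  2 → 4: 4/20
  4 → 6: 4/7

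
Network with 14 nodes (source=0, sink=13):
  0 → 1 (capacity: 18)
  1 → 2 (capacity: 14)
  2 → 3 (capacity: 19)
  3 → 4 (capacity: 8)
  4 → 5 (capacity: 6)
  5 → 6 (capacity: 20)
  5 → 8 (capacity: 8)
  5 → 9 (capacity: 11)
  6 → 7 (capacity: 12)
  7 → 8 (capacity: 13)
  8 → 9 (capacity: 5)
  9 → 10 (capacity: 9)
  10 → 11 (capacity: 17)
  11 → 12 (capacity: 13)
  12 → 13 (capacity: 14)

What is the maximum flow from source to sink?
Maximum flow = 6

Max flow: 6

Flow assignment:
  0 → 1: 6/18
  1 → 2: 6/14
  2 → 3: 6/19
  3 → 4: 6/8
  4 → 5: 6/6
  5 → 9: 6/11
  9 → 10: 6/9
  10 → 11: 6/17
  11 → 12: 6/13
  12 → 13: 6/14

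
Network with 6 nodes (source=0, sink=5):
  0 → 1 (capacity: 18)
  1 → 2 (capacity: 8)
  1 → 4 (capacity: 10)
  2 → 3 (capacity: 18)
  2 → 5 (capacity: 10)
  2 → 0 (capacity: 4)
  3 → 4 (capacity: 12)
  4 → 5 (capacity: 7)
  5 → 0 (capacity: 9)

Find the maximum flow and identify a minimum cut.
Max flow = 15, Min cut edges: (1,2), (4,5)

Maximum flow: 15
Minimum cut: (1,2), (4,5)
Partition: S = [0, 1, 3, 4], T = [2, 5]

Max-flow min-cut theorem verified: both equal 15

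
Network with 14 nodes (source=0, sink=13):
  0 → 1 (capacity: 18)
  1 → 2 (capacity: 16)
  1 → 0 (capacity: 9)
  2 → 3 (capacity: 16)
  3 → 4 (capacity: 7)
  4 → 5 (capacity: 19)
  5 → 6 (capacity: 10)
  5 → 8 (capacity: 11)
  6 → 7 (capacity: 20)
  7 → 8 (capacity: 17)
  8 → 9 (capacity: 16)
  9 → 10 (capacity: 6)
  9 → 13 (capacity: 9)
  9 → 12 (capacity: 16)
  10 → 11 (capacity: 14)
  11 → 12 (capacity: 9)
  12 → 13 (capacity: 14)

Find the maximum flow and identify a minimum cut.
Max flow = 7, Min cut edges: (3,4)

Maximum flow: 7
Minimum cut: (3,4)
Partition: S = [0, 1, 2, 3], T = [4, 5, 6, 7, 8, 9, 10, 11, 12, 13]

Max-flow min-cut theorem verified: both equal 7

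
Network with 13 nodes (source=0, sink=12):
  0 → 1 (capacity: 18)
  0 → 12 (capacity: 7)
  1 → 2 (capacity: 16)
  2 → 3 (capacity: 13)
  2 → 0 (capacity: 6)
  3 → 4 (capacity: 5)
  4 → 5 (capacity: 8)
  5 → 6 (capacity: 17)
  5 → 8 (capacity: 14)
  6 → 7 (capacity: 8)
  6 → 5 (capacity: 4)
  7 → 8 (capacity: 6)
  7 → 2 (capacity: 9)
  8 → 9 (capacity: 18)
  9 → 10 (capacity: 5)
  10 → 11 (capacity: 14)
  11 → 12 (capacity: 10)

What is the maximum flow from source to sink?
Maximum flow = 12

Max flow: 12

Flow assignment:
  0 → 1: 11/18
  0 → 12: 7/7
  1 → 2: 11/16
  2 → 3: 5/13
  2 → 0: 6/6
  3 → 4: 5/5
  4 → 5: 5/8
  5 → 8: 5/14
  8 → 9: 5/18
  9 → 10: 5/5
  10 → 11: 5/14
  11 → 12: 5/10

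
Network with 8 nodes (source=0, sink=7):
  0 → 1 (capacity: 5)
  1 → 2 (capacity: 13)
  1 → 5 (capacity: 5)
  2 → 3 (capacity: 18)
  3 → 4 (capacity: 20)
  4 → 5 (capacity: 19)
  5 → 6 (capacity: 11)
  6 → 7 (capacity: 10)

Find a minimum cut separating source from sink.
Min cut value = 5, edges: (0,1)

Min cut value: 5
Partition: S = [0], T = [1, 2, 3, 4, 5, 6, 7]
Cut edges: (0,1)

By max-flow min-cut theorem, max flow = min cut = 5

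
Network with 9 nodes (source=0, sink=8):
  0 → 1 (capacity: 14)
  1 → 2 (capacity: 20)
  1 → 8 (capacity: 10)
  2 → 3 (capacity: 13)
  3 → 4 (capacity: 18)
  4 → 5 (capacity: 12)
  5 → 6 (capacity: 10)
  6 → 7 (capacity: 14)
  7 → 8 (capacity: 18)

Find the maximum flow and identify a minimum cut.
Max flow = 14, Min cut edges: (0,1)

Maximum flow: 14
Minimum cut: (0,1)
Partition: S = [0], T = [1, 2, 3, 4, 5, 6, 7, 8]

Max-flow min-cut theorem verified: both equal 14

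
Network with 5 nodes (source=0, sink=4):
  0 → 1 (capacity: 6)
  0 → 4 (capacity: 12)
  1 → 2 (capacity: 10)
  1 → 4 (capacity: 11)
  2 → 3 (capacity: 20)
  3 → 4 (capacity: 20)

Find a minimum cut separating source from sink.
Min cut value = 18, edges: (0,1), (0,4)

Min cut value: 18
Partition: S = [0], T = [1, 2, 3, 4]
Cut edges: (0,1), (0,4)

By max-flow min-cut theorem, max flow = min cut = 18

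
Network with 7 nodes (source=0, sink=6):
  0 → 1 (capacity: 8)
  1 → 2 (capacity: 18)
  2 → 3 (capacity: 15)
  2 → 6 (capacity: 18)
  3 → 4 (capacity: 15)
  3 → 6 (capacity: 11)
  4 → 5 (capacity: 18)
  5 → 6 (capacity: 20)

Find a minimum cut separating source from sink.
Min cut value = 8, edges: (0,1)

Min cut value: 8
Partition: S = [0], T = [1, 2, 3, 4, 5, 6]
Cut edges: (0,1)

By max-flow min-cut theorem, max flow = min cut = 8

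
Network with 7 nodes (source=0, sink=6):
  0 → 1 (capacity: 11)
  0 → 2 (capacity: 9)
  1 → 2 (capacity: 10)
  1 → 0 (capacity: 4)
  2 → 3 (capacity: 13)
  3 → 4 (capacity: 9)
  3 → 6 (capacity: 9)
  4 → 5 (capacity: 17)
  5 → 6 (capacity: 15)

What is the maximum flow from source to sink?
Maximum flow = 13

Max flow: 13

Flow assignment:
  0 → 1: 10/11
  0 → 2: 3/9
  1 → 2: 10/10
  2 → 3: 13/13
  3 → 4: 4/9
  3 → 6: 9/9
  4 → 5: 4/17
  5 → 6: 4/15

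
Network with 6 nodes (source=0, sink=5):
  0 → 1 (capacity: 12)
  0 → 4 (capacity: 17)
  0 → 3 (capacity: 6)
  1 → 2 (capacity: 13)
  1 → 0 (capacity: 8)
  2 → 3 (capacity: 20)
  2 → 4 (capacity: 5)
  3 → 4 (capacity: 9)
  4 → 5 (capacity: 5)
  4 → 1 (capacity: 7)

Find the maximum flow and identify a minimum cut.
Max flow = 5, Min cut edges: (4,5)

Maximum flow: 5
Minimum cut: (4,5)
Partition: S = [0, 1, 2, 3, 4], T = [5]

Max-flow min-cut theorem verified: both equal 5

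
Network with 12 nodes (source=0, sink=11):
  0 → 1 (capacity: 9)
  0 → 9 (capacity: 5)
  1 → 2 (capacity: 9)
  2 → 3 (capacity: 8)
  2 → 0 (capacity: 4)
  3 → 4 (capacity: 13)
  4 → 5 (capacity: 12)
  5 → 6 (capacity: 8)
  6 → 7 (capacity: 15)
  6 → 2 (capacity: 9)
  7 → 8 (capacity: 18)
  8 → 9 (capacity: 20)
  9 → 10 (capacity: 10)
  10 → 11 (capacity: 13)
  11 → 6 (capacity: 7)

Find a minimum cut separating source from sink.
Min cut value = 10, edges: (9,10)

Min cut value: 10
Partition: S = [0, 1, 2, 3, 4, 5, 6, 7, 8, 9], T = [10, 11]
Cut edges: (9,10)

By max-flow min-cut theorem, max flow = min cut = 10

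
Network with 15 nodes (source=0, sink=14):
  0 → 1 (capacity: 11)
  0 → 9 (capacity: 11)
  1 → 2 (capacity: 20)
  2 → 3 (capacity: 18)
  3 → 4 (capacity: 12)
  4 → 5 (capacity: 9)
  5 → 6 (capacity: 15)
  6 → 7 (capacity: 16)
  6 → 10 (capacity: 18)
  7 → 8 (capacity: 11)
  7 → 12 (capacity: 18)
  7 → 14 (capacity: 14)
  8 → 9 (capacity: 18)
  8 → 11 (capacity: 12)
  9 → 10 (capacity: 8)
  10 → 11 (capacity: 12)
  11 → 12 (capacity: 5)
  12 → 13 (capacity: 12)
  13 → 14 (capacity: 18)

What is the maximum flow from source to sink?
Maximum flow = 14

Max flow: 14

Flow assignment:
  0 → 1: 9/11
  0 → 9: 5/11
  1 → 2: 9/20
  2 → 3: 9/18
  3 → 4: 9/12
  4 → 5: 9/9
  5 → 6: 9/15
  6 → 7: 9/16
  7 → 14: 9/14
  9 → 10: 5/8
  10 → 11: 5/12
  11 → 12: 5/5
  12 → 13: 5/12
  13 → 14: 5/18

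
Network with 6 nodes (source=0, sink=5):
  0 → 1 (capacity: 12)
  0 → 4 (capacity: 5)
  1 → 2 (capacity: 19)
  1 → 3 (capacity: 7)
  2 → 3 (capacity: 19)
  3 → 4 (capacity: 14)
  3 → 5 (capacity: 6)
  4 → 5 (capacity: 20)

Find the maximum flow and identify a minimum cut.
Max flow = 17, Min cut edges: (0,1), (0,4)

Maximum flow: 17
Minimum cut: (0,1), (0,4)
Partition: S = [0], T = [1, 2, 3, 4, 5]

Max-flow min-cut theorem verified: both equal 17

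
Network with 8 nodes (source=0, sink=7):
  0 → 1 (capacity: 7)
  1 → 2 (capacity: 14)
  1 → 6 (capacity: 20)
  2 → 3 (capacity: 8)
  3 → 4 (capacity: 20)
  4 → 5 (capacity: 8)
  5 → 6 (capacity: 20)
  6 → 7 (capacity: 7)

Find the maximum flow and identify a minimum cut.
Max flow = 7, Min cut edges: (6,7)

Maximum flow: 7
Minimum cut: (6,7)
Partition: S = [0, 1, 2, 3, 4, 5, 6], T = [7]

Max-flow min-cut theorem verified: both equal 7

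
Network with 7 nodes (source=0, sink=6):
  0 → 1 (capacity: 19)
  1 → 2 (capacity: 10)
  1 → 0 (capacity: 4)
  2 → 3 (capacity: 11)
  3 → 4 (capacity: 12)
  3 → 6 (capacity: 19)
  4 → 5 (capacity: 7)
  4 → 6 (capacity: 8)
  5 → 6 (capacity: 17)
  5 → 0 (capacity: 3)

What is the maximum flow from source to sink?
Maximum flow = 10

Max flow: 10

Flow assignment:
  0 → 1: 10/19
  1 → 2: 10/10
  2 → 3: 10/11
  3 → 6: 10/19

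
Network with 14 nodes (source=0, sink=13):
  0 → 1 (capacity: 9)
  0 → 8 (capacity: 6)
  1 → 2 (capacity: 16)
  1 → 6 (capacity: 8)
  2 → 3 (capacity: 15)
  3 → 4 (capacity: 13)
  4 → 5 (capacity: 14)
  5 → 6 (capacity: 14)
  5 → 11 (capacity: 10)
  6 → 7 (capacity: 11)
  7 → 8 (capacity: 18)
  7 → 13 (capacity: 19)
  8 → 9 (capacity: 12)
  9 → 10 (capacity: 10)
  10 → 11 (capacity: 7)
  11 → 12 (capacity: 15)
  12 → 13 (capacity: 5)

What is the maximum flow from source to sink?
Maximum flow = 14

Max flow: 14

Flow assignment:
  0 → 1: 9/9
  0 → 8: 5/6
  1 → 2: 1/16
  1 → 6: 8/8
  2 → 3: 1/15
  3 → 4: 1/13
  4 → 5: 1/14
  5 → 6: 1/14
  6 → 7: 9/11
  7 → 13: 9/19
  8 → 9: 5/12
  9 → 10: 5/10
  10 → 11: 5/7
  11 → 12: 5/15
  12 → 13: 5/5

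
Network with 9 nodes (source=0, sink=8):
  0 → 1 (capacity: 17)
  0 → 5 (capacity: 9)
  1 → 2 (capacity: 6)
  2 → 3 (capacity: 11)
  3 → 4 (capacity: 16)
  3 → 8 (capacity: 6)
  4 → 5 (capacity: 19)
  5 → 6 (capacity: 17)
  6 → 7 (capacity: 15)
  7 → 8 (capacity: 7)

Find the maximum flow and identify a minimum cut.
Max flow = 13, Min cut edges: (3,8), (7,8)

Maximum flow: 13
Minimum cut: (3,8), (7,8)
Partition: S = [0, 1, 2, 3, 4, 5, 6, 7], T = [8]

Max-flow min-cut theorem verified: both equal 13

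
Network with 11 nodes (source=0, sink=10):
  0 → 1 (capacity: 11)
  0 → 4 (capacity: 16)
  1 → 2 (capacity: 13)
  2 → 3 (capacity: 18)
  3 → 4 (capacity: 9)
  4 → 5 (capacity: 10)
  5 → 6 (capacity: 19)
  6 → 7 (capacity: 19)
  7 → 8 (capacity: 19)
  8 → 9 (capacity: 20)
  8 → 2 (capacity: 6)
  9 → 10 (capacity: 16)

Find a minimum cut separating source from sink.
Min cut value = 10, edges: (4,5)

Min cut value: 10
Partition: S = [0, 1, 2, 3, 4], T = [5, 6, 7, 8, 9, 10]
Cut edges: (4,5)

By max-flow min-cut theorem, max flow = min cut = 10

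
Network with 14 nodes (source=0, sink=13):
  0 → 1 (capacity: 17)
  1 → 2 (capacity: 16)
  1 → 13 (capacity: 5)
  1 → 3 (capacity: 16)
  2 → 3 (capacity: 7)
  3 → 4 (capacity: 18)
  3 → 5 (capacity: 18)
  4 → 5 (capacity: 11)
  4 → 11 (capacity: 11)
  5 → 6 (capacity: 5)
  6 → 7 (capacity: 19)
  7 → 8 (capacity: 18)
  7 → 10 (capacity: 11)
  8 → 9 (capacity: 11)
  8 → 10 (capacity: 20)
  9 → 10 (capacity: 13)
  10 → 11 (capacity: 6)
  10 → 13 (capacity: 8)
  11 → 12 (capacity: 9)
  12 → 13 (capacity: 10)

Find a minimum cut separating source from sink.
Min cut value = 17, edges: (0,1)

Min cut value: 17
Partition: S = [0], T = [1, 2, 3, 4, 5, 6, 7, 8, 9, 10, 11, 12, 13]
Cut edges: (0,1)

By max-flow min-cut theorem, max flow = min cut = 17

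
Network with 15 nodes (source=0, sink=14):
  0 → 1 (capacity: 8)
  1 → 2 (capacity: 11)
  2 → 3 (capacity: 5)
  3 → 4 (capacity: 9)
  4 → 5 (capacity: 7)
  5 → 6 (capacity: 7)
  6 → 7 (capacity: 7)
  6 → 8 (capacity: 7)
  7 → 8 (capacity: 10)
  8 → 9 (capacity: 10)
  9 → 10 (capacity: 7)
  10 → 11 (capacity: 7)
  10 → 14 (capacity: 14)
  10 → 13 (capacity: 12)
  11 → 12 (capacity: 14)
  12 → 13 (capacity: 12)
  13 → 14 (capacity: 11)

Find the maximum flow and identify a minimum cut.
Max flow = 5, Min cut edges: (2,3)

Maximum flow: 5
Minimum cut: (2,3)
Partition: S = [0, 1, 2], T = [3, 4, 5, 6, 7, 8, 9, 10, 11, 12, 13, 14]

Max-flow min-cut theorem verified: both equal 5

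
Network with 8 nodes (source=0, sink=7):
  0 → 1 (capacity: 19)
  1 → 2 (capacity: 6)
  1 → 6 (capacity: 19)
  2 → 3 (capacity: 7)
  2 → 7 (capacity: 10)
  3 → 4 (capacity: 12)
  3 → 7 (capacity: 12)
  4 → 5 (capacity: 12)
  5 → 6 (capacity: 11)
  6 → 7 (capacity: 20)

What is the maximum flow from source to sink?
Maximum flow = 19

Max flow: 19

Flow assignment:
  0 → 1: 19/19
  1 → 2: 6/6
  1 → 6: 13/19
  2 → 7: 6/10
  6 → 7: 13/20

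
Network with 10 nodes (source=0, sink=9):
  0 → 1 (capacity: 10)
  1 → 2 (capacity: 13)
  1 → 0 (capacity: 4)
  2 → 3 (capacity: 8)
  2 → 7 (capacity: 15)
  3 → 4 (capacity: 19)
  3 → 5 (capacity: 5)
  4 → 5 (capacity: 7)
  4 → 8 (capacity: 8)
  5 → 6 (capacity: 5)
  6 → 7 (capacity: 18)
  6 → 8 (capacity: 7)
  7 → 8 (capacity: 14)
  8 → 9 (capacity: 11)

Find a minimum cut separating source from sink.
Min cut value = 10, edges: (0,1)

Min cut value: 10
Partition: S = [0], T = [1, 2, 3, 4, 5, 6, 7, 8, 9]
Cut edges: (0,1)

By max-flow min-cut theorem, max flow = min cut = 10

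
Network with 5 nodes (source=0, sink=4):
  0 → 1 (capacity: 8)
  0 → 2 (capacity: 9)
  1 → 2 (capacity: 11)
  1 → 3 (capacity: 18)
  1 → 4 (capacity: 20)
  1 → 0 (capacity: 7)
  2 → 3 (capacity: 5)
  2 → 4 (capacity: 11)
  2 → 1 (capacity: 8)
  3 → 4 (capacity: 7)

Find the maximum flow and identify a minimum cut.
Max flow = 17, Min cut edges: (0,1), (0,2)

Maximum flow: 17
Minimum cut: (0,1), (0,2)
Partition: S = [0], T = [1, 2, 3, 4]

Max-flow min-cut theorem verified: both equal 17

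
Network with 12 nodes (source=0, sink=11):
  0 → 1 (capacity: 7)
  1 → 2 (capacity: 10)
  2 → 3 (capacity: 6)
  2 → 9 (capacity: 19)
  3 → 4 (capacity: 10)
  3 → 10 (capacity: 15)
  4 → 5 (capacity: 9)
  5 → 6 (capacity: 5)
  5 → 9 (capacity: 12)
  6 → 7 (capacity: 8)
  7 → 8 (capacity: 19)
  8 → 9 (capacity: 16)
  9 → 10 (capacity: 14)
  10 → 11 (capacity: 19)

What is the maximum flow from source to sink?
Maximum flow = 7

Max flow: 7

Flow assignment:
  0 → 1: 7/7
  1 → 2: 7/10
  2 → 3: 6/6
  2 → 9: 1/19
  3 → 10: 6/15
  9 → 10: 1/14
  10 → 11: 7/19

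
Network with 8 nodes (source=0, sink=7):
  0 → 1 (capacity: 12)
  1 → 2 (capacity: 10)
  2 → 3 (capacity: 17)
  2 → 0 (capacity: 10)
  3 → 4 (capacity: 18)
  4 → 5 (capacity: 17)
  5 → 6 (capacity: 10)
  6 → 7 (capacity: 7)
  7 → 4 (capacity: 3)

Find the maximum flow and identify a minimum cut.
Max flow = 7, Min cut edges: (6,7)

Maximum flow: 7
Minimum cut: (6,7)
Partition: S = [0, 1, 2, 3, 4, 5, 6], T = [7]

Max-flow min-cut theorem verified: both equal 7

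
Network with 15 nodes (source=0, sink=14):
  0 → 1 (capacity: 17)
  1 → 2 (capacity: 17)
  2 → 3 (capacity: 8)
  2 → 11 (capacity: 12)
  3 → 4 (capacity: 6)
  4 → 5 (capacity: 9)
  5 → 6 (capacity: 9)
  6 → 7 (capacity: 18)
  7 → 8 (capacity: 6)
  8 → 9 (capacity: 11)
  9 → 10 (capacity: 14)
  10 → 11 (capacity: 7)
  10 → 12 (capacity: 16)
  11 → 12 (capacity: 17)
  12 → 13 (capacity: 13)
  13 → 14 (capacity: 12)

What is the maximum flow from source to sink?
Maximum flow = 12

Max flow: 12

Flow assignment:
  0 → 1: 12/17
  1 → 2: 12/17
  2 → 3: 5/8
  2 → 11: 7/12
  3 → 4: 5/6
  4 → 5: 5/9
  5 → 6: 5/9
  6 → 7: 5/18
  7 → 8: 5/6
  8 → 9: 5/11
  9 → 10: 5/14
  10 → 11: 4/7
  10 → 12: 1/16
  11 → 12: 11/17
  12 → 13: 12/13
  13 → 14: 12/12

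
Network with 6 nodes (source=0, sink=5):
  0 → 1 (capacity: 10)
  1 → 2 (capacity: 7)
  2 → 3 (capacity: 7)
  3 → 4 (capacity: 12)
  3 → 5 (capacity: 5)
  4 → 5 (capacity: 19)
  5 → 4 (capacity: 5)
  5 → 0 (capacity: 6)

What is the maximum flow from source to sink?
Maximum flow = 7

Max flow: 7

Flow assignment:
  0 → 1: 7/10
  1 → 2: 7/7
  2 → 3: 7/7
  3 → 4: 2/12
  3 → 5: 5/5
  4 → 5: 2/19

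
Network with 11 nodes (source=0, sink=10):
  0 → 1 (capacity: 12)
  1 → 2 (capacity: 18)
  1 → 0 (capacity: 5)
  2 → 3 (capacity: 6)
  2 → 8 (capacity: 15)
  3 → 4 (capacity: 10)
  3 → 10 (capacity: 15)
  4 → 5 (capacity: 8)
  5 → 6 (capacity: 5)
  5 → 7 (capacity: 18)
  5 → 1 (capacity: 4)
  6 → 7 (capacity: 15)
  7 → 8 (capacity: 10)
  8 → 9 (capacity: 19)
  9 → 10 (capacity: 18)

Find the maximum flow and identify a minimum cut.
Max flow = 12, Min cut edges: (0,1)

Maximum flow: 12
Minimum cut: (0,1)
Partition: S = [0], T = [1, 2, 3, 4, 5, 6, 7, 8, 9, 10]

Max-flow min-cut theorem verified: both equal 12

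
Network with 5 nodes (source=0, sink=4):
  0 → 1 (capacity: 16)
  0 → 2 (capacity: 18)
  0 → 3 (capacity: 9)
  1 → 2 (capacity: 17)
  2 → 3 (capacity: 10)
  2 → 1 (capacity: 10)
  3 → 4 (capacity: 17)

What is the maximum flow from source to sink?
Maximum flow = 17

Max flow: 17

Flow assignment:
  0 → 1: 10/16
  0 → 3: 7/9
  1 → 2: 10/17
  2 → 3: 10/10
  3 → 4: 17/17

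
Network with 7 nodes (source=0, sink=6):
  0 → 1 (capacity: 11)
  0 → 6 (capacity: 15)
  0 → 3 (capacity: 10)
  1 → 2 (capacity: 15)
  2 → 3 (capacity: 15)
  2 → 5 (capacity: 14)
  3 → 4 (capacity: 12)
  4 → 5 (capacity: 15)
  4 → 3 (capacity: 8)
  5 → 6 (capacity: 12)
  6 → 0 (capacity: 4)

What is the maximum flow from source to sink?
Maximum flow = 27

Max flow: 27

Flow assignment:
  0 → 1: 2/11
  0 → 6: 15/15
  0 → 3: 10/10
  1 → 2: 2/15
  2 → 5: 2/14
  3 → 4: 10/12
  4 → 5: 10/15
  5 → 6: 12/12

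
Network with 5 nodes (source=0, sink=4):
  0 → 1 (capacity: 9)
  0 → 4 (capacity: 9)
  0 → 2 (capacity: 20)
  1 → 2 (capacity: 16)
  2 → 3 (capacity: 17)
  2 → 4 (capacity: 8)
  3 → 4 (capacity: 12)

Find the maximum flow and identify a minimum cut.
Max flow = 29, Min cut edges: (0,4), (2,4), (3,4)

Maximum flow: 29
Minimum cut: (0,4), (2,4), (3,4)
Partition: S = [0, 1, 2, 3], T = [4]

Max-flow min-cut theorem verified: both equal 29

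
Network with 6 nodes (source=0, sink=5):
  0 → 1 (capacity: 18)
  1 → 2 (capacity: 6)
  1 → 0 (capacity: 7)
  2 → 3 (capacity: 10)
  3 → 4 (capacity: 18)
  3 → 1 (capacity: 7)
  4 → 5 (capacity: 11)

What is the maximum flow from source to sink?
Maximum flow = 6

Max flow: 6

Flow assignment:
  0 → 1: 6/18
  1 → 2: 6/6
  2 → 3: 6/10
  3 → 4: 6/18
  4 → 5: 6/11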